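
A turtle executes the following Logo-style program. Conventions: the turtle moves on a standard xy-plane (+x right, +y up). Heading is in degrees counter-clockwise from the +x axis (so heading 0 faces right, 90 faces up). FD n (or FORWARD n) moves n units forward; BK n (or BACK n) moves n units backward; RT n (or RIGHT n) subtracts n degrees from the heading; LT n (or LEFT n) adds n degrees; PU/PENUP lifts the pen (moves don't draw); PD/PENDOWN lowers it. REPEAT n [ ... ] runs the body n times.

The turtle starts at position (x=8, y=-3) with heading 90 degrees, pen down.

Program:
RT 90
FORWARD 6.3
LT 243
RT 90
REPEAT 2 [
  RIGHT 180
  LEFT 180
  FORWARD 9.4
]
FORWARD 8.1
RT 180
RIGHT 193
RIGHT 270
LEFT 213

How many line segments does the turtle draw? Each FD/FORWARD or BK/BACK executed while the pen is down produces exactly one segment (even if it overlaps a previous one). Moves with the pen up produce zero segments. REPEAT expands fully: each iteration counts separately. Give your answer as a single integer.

Answer: 4

Derivation:
Executing turtle program step by step:
Start: pos=(8,-3), heading=90, pen down
RT 90: heading 90 -> 0
FD 6.3: (8,-3) -> (14.3,-3) [heading=0, draw]
LT 243: heading 0 -> 243
RT 90: heading 243 -> 153
REPEAT 2 [
  -- iteration 1/2 --
  RT 180: heading 153 -> 333
  LT 180: heading 333 -> 153
  FD 9.4: (14.3,-3) -> (5.925,1.268) [heading=153, draw]
  -- iteration 2/2 --
  RT 180: heading 153 -> 333
  LT 180: heading 333 -> 153
  FD 9.4: (5.925,1.268) -> (-2.451,5.535) [heading=153, draw]
]
FD 8.1: (-2.451,5.535) -> (-9.668,9.212) [heading=153, draw]
RT 180: heading 153 -> 333
RT 193: heading 333 -> 140
RT 270: heading 140 -> 230
LT 213: heading 230 -> 83
Final: pos=(-9.668,9.212), heading=83, 4 segment(s) drawn
Segments drawn: 4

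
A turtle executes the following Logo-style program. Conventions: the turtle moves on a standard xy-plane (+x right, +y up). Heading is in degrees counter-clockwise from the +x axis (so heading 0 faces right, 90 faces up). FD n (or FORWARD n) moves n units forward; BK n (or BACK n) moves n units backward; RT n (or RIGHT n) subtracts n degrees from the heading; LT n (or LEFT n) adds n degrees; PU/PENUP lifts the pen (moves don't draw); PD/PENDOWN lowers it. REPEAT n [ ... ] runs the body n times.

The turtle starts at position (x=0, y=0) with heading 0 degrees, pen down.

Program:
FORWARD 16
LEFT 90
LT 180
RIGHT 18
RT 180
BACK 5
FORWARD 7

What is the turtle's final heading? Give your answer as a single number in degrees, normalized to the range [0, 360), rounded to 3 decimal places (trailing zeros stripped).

Executing turtle program step by step:
Start: pos=(0,0), heading=0, pen down
FD 16: (0,0) -> (16,0) [heading=0, draw]
LT 90: heading 0 -> 90
LT 180: heading 90 -> 270
RT 18: heading 270 -> 252
RT 180: heading 252 -> 72
BK 5: (16,0) -> (14.455,-4.755) [heading=72, draw]
FD 7: (14.455,-4.755) -> (16.618,1.902) [heading=72, draw]
Final: pos=(16.618,1.902), heading=72, 3 segment(s) drawn

Answer: 72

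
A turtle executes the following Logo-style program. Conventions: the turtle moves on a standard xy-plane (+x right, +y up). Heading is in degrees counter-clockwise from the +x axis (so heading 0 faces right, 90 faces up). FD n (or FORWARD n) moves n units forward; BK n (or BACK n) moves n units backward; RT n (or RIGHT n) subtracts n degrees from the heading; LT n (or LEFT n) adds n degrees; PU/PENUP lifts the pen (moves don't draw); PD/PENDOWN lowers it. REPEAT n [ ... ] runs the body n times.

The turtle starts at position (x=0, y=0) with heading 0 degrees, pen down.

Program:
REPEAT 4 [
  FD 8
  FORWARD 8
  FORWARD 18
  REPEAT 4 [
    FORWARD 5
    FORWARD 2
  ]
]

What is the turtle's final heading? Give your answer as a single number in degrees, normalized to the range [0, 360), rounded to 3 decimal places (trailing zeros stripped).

Answer: 0

Derivation:
Executing turtle program step by step:
Start: pos=(0,0), heading=0, pen down
REPEAT 4 [
  -- iteration 1/4 --
  FD 8: (0,0) -> (8,0) [heading=0, draw]
  FD 8: (8,0) -> (16,0) [heading=0, draw]
  FD 18: (16,0) -> (34,0) [heading=0, draw]
  REPEAT 4 [
    -- iteration 1/4 --
    FD 5: (34,0) -> (39,0) [heading=0, draw]
    FD 2: (39,0) -> (41,0) [heading=0, draw]
    -- iteration 2/4 --
    FD 5: (41,0) -> (46,0) [heading=0, draw]
    FD 2: (46,0) -> (48,0) [heading=0, draw]
    -- iteration 3/4 --
    FD 5: (48,0) -> (53,0) [heading=0, draw]
    FD 2: (53,0) -> (55,0) [heading=0, draw]
    -- iteration 4/4 --
    FD 5: (55,0) -> (60,0) [heading=0, draw]
    FD 2: (60,0) -> (62,0) [heading=0, draw]
  ]
  -- iteration 2/4 --
  FD 8: (62,0) -> (70,0) [heading=0, draw]
  FD 8: (70,0) -> (78,0) [heading=0, draw]
  FD 18: (78,0) -> (96,0) [heading=0, draw]
  REPEAT 4 [
    -- iteration 1/4 --
    FD 5: (96,0) -> (101,0) [heading=0, draw]
    FD 2: (101,0) -> (103,0) [heading=0, draw]
    -- iteration 2/4 --
    FD 5: (103,0) -> (108,0) [heading=0, draw]
    FD 2: (108,0) -> (110,0) [heading=0, draw]
    -- iteration 3/4 --
    FD 5: (110,0) -> (115,0) [heading=0, draw]
    FD 2: (115,0) -> (117,0) [heading=0, draw]
    -- iteration 4/4 --
    FD 5: (117,0) -> (122,0) [heading=0, draw]
    FD 2: (122,0) -> (124,0) [heading=0, draw]
  ]
  -- iteration 3/4 --
  FD 8: (124,0) -> (132,0) [heading=0, draw]
  FD 8: (132,0) -> (140,0) [heading=0, draw]
  FD 18: (140,0) -> (158,0) [heading=0, draw]
  REPEAT 4 [
    -- iteration 1/4 --
    FD 5: (158,0) -> (163,0) [heading=0, draw]
    FD 2: (163,0) -> (165,0) [heading=0, draw]
    -- iteration 2/4 --
    FD 5: (165,0) -> (170,0) [heading=0, draw]
    FD 2: (170,0) -> (172,0) [heading=0, draw]
    -- iteration 3/4 --
    FD 5: (172,0) -> (177,0) [heading=0, draw]
    FD 2: (177,0) -> (179,0) [heading=0, draw]
    -- iteration 4/4 --
    FD 5: (179,0) -> (184,0) [heading=0, draw]
    FD 2: (184,0) -> (186,0) [heading=0, draw]
  ]
  -- iteration 4/4 --
  FD 8: (186,0) -> (194,0) [heading=0, draw]
  FD 8: (194,0) -> (202,0) [heading=0, draw]
  FD 18: (202,0) -> (220,0) [heading=0, draw]
  REPEAT 4 [
    -- iteration 1/4 --
    FD 5: (220,0) -> (225,0) [heading=0, draw]
    FD 2: (225,0) -> (227,0) [heading=0, draw]
    -- iteration 2/4 --
    FD 5: (227,0) -> (232,0) [heading=0, draw]
    FD 2: (232,0) -> (234,0) [heading=0, draw]
    -- iteration 3/4 --
    FD 5: (234,0) -> (239,0) [heading=0, draw]
    FD 2: (239,0) -> (241,0) [heading=0, draw]
    -- iteration 4/4 --
    FD 5: (241,0) -> (246,0) [heading=0, draw]
    FD 2: (246,0) -> (248,0) [heading=0, draw]
  ]
]
Final: pos=(248,0), heading=0, 44 segment(s) drawn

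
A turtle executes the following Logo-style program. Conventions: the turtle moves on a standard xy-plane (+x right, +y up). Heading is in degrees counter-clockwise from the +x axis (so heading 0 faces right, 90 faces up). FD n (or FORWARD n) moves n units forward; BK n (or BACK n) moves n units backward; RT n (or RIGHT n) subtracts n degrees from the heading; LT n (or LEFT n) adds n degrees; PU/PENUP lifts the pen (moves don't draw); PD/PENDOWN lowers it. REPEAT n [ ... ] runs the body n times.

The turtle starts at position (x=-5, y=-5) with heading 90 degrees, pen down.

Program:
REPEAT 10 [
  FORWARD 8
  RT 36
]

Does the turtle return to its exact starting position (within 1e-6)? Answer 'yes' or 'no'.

Executing turtle program step by step:
Start: pos=(-5,-5), heading=90, pen down
REPEAT 10 [
  -- iteration 1/10 --
  FD 8: (-5,-5) -> (-5,3) [heading=90, draw]
  RT 36: heading 90 -> 54
  -- iteration 2/10 --
  FD 8: (-5,3) -> (-0.298,9.472) [heading=54, draw]
  RT 36: heading 54 -> 18
  -- iteration 3/10 --
  FD 8: (-0.298,9.472) -> (7.311,11.944) [heading=18, draw]
  RT 36: heading 18 -> 342
  -- iteration 4/10 --
  FD 8: (7.311,11.944) -> (14.919,9.472) [heading=342, draw]
  RT 36: heading 342 -> 306
  -- iteration 5/10 --
  FD 8: (14.919,9.472) -> (19.621,3) [heading=306, draw]
  RT 36: heading 306 -> 270
  -- iteration 6/10 --
  FD 8: (19.621,3) -> (19.621,-5) [heading=270, draw]
  RT 36: heading 270 -> 234
  -- iteration 7/10 --
  FD 8: (19.621,-5) -> (14.919,-11.472) [heading=234, draw]
  RT 36: heading 234 -> 198
  -- iteration 8/10 --
  FD 8: (14.919,-11.472) -> (7.311,-13.944) [heading=198, draw]
  RT 36: heading 198 -> 162
  -- iteration 9/10 --
  FD 8: (7.311,-13.944) -> (-0.298,-11.472) [heading=162, draw]
  RT 36: heading 162 -> 126
  -- iteration 10/10 --
  FD 8: (-0.298,-11.472) -> (-5,-5) [heading=126, draw]
  RT 36: heading 126 -> 90
]
Final: pos=(-5,-5), heading=90, 10 segment(s) drawn

Start position: (-5, -5)
Final position: (-5, -5)
Distance = 0; < 1e-6 -> CLOSED

Answer: yes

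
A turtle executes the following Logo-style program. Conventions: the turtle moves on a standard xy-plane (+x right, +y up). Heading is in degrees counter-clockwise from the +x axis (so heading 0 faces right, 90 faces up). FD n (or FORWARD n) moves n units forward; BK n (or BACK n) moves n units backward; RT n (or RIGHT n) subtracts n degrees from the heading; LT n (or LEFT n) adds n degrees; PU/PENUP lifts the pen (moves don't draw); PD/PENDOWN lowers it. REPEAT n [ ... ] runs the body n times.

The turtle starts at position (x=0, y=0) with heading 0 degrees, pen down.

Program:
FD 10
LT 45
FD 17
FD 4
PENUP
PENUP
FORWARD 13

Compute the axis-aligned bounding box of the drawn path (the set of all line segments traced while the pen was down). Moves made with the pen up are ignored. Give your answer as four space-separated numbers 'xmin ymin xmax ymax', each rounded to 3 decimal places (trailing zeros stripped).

Executing turtle program step by step:
Start: pos=(0,0), heading=0, pen down
FD 10: (0,0) -> (10,0) [heading=0, draw]
LT 45: heading 0 -> 45
FD 17: (10,0) -> (22.021,12.021) [heading=45, draw]
FD 4: (22.021,12.021) -> (24.849,14.849) [heading=45, draw]
PU: pen up
PU: pen up
FD 13: (24.849,14.849) -> (34.042,24.042) [heading=45, move]
Final: pos=(34.042,24.042), heading=45, 3 segment(s) drawn

Segment endpoints: x in {0, 10, 22.021, 24.849}, y in {0, 12.021, 14.849}
xmin=0, ymin=0, xmax=24.849, ymax=14.849

Answer: 0 0 24.849 14.849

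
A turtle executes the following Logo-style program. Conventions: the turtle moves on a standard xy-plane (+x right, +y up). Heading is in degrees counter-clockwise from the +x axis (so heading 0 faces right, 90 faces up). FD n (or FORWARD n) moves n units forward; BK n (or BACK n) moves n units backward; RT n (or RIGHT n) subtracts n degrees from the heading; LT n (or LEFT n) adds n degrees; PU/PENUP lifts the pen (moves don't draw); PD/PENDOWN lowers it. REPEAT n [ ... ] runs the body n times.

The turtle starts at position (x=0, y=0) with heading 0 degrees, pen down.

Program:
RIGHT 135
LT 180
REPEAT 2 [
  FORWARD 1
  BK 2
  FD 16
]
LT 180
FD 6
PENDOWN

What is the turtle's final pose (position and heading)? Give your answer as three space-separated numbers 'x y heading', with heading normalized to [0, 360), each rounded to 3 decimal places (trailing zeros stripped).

Answer: 16.971 16.971 225

Derivation:
Executing turtle program step by step:
Start: pos=(0,0), heading=0, pen down
RT 135: heading 0 -> 225
LT 180: heading 225 -> 45
REPEAT 2 [
  -- iteration 1/2 --
  FD 1: (0,0) -> (0.707,0.707) [heading=45, draw]
  BK 2: (0.707,0.707) -> (-0.707,-0.707) [heading=45, draw]
  FD 16: (-0.707,-0.707) -> (10.607,10.607) [heading=45, draw]
  -- iteration 2/2 --
  FD 1: (10.607,10.607) -> (11.314,11.314) [heading=45, draw]
  BK 2: (11.314,11.314) -> (9.899,9.899) [heading=45, draw]
  FD 16: (9.899,9.899) -> (21.213,21.213) [heading=45, draw]
]
LT 180: heading 45 -> 225
FD 6: (21.213,21.213) -> (16.971,16.971) [heading=225, draw]
PD: pen down
Final: pos=(16.971,16.971), heading=225, 7 segment(s) drawn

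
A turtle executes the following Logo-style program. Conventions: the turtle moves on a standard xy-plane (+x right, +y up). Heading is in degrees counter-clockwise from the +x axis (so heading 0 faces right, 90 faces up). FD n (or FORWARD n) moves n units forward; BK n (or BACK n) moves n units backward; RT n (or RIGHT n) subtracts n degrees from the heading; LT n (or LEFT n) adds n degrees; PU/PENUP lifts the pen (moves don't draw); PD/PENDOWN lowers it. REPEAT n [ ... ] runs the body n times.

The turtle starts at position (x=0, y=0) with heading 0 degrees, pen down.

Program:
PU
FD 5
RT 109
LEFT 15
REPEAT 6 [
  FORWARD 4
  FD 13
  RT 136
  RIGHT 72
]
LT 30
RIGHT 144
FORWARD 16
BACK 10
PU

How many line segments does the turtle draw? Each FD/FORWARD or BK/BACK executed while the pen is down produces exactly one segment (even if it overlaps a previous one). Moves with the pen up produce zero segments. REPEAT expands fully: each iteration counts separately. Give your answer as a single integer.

Answer: 0

Derivation:
Executing turtle program step by step:
Start: pos=(0,0), heading=0, pen down
PU: pen up
FD 5: (0,0) -> (5,0) [heading=0, move]
RT 109: heading 0 -> 251
LT 15: heading 251 -> 266
REPEAT 6 [
  -- iteration 1/6 --
  FD 4: (5,0) -> (4.721,-3.99) [heading=266, move]
  FD 13: (4.721,-3.99) -> (3.814,-16.959) [heading=266, move]
  RT 136: heading 266 -> 130
  RT 72: heading 130 -> 58
  -- iteration 2/6 --
  FD 4: (3.814,-16.959) -> (5.934,-13.566) [heading=58, move]
  FD 13: (5.934,-13.566) -> (12.823,-2.542) [heading=58, move]
  RT 136: heading 58 -> 282
  RT 72: heading 282 -> 210
  -- iteration 3/6 --
  FD 4: (12.823,-2.542) -> (9.359,-4.542) [heading=210, move]
  FD 13: (9.359,-4.542) -> (-1.9,-11.042) [heading=210, move]
  RT 136: heading 210 -> 74
  RT 72: heading 74 -> 2
  -- iteration 4/6 --
  FD 4: (-1.9,-11.042) -> (2.098,-10.902) [heading=2, move]
  FD 13: (2.098,-10.902) -> (15.09,-10.448) [heading=2, move]
  RT 136: heading 2 -> 226
  RT 72: heading 226 -> 154
  -- iteration 5/6 --
  FD 4: (15.09,-10.448) -> (11.495,-8.695) [heading=154, move]
  FD 13: (11.495,-8.695) -> (-0.19,-2.996) [heading=154, move]
  RT 136: heading 154 -> 18
  RT 72: heading 18 -> 306
  -- iteration 6/6 --
  FD 4: (-0.19,-2.996) -> (2.162,-6.232) [heading=306, move]
  FD 13: (2.162,-6.232) -> (9.803,-16.749) [heading=306, move]
  RT 136: heading 306 -> 170
  RT 72: heading 170 -> 98
]
LT 30: heading 98 -> 128
RT 144: heading 128 -> 344
FD 16: (9.803,-16.749) -> (25.183,-21.16) [heading=344, move]
BK 10: (25.183,-21.16) -> (15.57,-18.403) [heading=344, move]
PU: pen up
Final: pos=(15.57,-18.403), heading=344, 0 segment(s) drawn
Segments drawn: 0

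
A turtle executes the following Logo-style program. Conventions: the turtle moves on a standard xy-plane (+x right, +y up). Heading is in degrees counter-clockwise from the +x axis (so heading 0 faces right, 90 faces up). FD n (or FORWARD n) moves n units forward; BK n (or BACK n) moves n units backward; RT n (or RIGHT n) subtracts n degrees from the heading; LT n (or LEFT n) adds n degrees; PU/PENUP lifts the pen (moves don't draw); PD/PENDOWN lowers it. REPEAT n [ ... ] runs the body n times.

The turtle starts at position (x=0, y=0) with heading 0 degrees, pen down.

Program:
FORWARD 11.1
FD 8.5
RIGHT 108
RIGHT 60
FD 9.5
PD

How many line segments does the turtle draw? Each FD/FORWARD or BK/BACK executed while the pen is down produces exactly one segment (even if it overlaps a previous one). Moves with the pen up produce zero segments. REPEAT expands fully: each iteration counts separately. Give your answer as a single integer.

Answer: 3

Derivation:
Executing turtle program step by step:
Start: pos=(0,0), heading=0, pen down
FD 11.1: (0,0) -> (11.1,0) [heading=0, draw]
FD 8.5: (11.1,0) -> (19.6,0) [heading=0, draw]
RT 108: heading 0 -> 252
RT 60: heading 252 -> 192
FD 9.5: (19.6,0) -> (10.308,-1.975) [heading=192, draw]
PD: pen down
Final: pos=(10.308,-1.975), heading=192, 3 segment(s) drawn
Segments drawn: 3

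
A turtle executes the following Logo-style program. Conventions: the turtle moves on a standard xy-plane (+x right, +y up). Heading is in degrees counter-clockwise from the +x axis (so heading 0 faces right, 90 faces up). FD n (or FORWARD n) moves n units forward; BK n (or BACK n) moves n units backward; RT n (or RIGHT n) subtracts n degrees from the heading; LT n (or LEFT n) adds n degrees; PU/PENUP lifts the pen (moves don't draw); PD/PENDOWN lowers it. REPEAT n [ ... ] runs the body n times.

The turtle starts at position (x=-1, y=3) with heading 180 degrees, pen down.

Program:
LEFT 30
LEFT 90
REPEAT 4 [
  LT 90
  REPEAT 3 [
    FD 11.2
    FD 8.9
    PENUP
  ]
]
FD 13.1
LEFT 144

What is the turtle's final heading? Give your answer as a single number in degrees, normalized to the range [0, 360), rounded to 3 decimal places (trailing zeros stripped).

Executing turtle program step by step:
Start: pos=(-1,3), heading=180, pen down
LT 30: heading 180 -> 210
LT 90: heading 210 -> 300
REPEAT 4 [
  -- iteration 1/4 --
  LT 90: heading 300 -> 30
  REPEAT 3 [
    -- iteration 1/3 --
    FD 11.2: (-1,3) -> (8.699,8.6) [heading=30, draw]
    FD 8.9: (8.699,8.6) -> (16.407,13.05) [heading=30, draw]
    PU: pen up
    -- iteration 2/3 --
    FD 11.2: (16.407,13.05) -> (26.107,18.65) [heading=30, move]
    FD 8.9: (26.107,18.65) -> (33.814,23.1) [heading=30, move]
    PU: pen up
    -- iteration 3/3 --
    FD 11.2: (33.814,23.1) -> (43.514,28.7) [heading=30, move]
    FD 8.9: (43.514,28.7) -> (51.221,33.15) [heading=30, move]
    PU: pen up
  ]
  -- iteration 2/4 --
  LT 90: heading 30 -> 120
  REPEAT 3 [
    -- iteration 1/3 --
    FD 11.2: (51.221,33.15) -> (45.621,42.849) [heading=120, move]
    FD 8.9: (45.621,42.849) -> (41.171,50.557) [heading=120, move]
    PU: pen up
    -- iteration 2/3 --
    FD 11.2: (41.171,50.557) -> (35.571,60.257) [heading=120, move]
    FD 8.9: (35.571,60.257) -> (31.121,67.964) [heading=120, move]
    PU: pen up
    -- iteration 3/3 --
    FD 11.2: (31.121,67.964) -> (25.521,77.664) [heading=120, move]
    FD 8.9: (25.521,77.664) -> (21.071,85.371) [heading=120, move]
    PU: pen up
  ]
  -- iteration 3/4 --
  LT 90: heading 120 -> 210
  REPEAT 3 [
    -- iteration 1/3 --
    FD 11.2: (21.071,85.371) -> (11.372,79.771) [heading=210, move]
    FD 8.9: (11.372,79.771) -> (3.664,75.321) [heading=210, move]
    PU: pen up
    -- iteration 2/3 --
    FD 11.2: (3.664,75.321) -> (-6.035,69.721) [heading=210, move]
    FD 8.9: (-6.035,69.721) -> (-13.743,65.271) [heading=210, move]
    PU: pen up
    -- iteration 3/3 --
    FD 11.2: (-13.743,65.271) -> (-23.442,59.671) [heading=210, move]
    FD 8.9: (-23.442,59.671) -> (-31.15,55.221) [heading=210, move]
    PU: pen up
  ]
  -- iteration 4/4 --
  LT 90: heading 210 -> 300
  REPEAT 3 [
    -- iteration 1/3 --
    FD 11.2: (-31.15,55.221) -> (-25.55,45.522) [heading=300, move]
    FD 8.9: (-25.55,45.522) -> (-21.1,37.814) [heading=300, move]
    PU: pen up
    -- iteration 2/3 --
    FD 11.2: (-21.1,37.814) -> (-15.5,28.115) [heading=300, move]
    FD 8.9: (-15.5,28.115) -> (-11.05,20.407) [heading=300, move]
    PU: pen up
    -- iteration 3/3 --
    FD 11.2: (-11.05,20.407) -> (-5.45,10.708) [heading=300, move]
    FD 8.9: (-5.45,10.708) -> (-1,3) [heading=300, move]
    PU: pen up
  ]
]
FD 13.1: (-1,3) -> (5.55,-8.345) [heading=300, move]
LT 144: heading 300 -> 84
Final: pos=(5.55,-8.345), heading=84, 2 segment(s) drawn

Answer: 84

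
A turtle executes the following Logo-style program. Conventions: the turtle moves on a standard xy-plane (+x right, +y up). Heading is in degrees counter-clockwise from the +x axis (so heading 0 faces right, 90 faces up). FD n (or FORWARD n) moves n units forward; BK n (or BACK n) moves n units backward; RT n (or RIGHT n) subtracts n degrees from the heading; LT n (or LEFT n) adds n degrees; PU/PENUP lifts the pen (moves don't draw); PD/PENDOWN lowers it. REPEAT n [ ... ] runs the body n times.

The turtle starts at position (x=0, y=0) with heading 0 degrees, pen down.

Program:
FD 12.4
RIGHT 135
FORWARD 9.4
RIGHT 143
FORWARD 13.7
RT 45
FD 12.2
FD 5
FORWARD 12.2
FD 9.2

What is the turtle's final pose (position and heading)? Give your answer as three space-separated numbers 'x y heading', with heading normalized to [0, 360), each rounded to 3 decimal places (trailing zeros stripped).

Executing turtle program step by step:
Start: pos=(0,0), heading=0, pen down
FD 12.4: (0,0) -> (12.4,0) [heading=0, draw]
RT 135: heading 0 -> 225
FD 9.4: (12.4,0) -> (5.753,-6.647) [heading=225, draw]
RT 143: heading 225 -> 82
FD 13.7: (5.753,-6.647) -> (7.66,6.92) [heading=82, draw]
RT 45: heading 82 -> 37
FD 12.2: (7.66,6.92) -> (17.403,14.262) [heading=37, draw]
FD 5: (17.403,14.262) -> (21.396,17.271) [heading=37, draw]
FD 12.2: (21.396,17.271) -> (31.14,24.613) [heading=37, draw]
FD 9.2: (31.14,24.613) -> (38.487,30.15) [heading=37, draw]
Final: pos=(38.487,30.15), heading=37, 7 segment(s) drawn

Answer: 38.487 30.15 37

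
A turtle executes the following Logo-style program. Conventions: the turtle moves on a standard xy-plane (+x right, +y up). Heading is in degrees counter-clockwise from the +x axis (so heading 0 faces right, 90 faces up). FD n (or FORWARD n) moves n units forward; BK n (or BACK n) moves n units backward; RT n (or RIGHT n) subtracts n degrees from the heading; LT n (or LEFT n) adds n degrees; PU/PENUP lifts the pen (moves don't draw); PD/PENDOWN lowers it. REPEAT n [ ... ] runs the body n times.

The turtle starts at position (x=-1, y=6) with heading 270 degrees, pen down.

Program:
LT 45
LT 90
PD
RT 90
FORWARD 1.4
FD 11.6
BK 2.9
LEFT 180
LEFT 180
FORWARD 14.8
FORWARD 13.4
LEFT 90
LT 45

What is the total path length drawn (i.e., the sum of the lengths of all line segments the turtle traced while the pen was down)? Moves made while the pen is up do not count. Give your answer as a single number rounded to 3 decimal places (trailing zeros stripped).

Executing turtle program step by step:
Start: pos=(-1,6), heading=270, pen down
LT 45: heading 270 -> 315
LT 90: heading 315 -> 45
PD: pen down
RT 90: heading 45 -> 315
FD 1.4: (-1,6) -> (-0.01,5.01) [heading=315, draw]
FD 11.6: (-0.01,5.01) -> (8.192,-3.192) [heading=315, draw]
BK 2.9: (8.192,-3.192) -> (6.142,-1.142) [heading=315, draw]
LT 180: heading 315 -> 135
LT 180: heading 135 -> 315
FD 14.8: (6.142,-1.142) -> (16.607,-11.607) [heading=315, draw]
FD 13.4: (16.607,-11.607) -> (26.082,-21.082) [heading=315, draw]
LT 90: heading 315 -> 45
LT 45: heading 45 -> 90
Final: pos=(26.082,-21.082), heading=90, 5 segment(s) drawn

Segment lengths:
  seg 1: (-1,6) -> (-0.01,5.01), length = 1.4
  seg 2: (-0.01,5.01) -> (8.192,-3.192), length = 11.6
  seg 3: (8.192,-3.192) -> (6.142,-1.142), length = 2.9
  seg 4: (6.142,-1.142) -> (16.607,-11.607), length = 14.8
  seg 5: (16.607,-11.607) -> (26.082,-21.082), length = 13.4
Total = 44.1

Answer: 44.1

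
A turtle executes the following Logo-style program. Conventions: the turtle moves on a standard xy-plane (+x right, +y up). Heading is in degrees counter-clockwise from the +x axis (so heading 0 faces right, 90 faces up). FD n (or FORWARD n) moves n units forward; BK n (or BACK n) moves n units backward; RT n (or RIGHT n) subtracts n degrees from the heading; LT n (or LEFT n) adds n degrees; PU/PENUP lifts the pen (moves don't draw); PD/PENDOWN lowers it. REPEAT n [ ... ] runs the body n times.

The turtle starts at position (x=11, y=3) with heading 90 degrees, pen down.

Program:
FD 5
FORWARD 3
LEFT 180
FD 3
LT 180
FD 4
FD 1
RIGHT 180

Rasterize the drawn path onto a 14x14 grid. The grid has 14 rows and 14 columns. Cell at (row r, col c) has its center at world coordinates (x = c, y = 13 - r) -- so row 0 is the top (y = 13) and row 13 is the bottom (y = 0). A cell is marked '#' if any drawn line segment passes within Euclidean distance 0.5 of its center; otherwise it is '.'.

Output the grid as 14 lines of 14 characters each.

Answer: ...........#..
...........#..
...........#..
...........#..
...........#..
...........#..
...........#..
...........#..
...........#..
...........#..
...........#..
..............
..............
..............

Derivation:
Segment 0: (11,3) -> (11,8)
Segment 1: (11,8) -> (11,11)
Segment 2: (11,11) -> (11,8)
Segment 3: (11,8) -> (11,12)
Segment 4: (11,12) -> (11,13)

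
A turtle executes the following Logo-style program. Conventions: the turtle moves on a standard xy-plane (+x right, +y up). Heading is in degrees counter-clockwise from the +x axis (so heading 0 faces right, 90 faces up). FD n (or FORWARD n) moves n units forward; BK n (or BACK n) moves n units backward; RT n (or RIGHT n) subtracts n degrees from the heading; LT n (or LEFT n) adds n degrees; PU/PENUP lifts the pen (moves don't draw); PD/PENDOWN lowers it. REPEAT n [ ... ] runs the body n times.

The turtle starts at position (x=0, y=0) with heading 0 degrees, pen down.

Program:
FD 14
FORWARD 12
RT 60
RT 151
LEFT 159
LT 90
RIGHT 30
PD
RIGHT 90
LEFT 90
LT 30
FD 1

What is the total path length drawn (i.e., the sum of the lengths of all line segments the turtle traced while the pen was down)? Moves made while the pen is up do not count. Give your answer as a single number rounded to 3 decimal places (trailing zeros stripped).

Executing turtle program step by step:
Start: pos=(0,0), heading=0, pen down
FD 14: (0,0) -> (14,0) [heading=0, draw]
FD 12: (14,0) -> (26,0) [heading=0, draw]
RT 60: heading 0 -> 300
RT 151: heading 300 -> 149
LT 159: heading 149 -> 308
LT 90: heading 308 -> 38
RT 30: heading 38 -> 8
PD: pen down
RT 90: heading 8 -> 278
LT 90: heading 278 -> 8
LT 30: heading 8 -> 38
FD 1: (26,0) -> (26.788,0.616) [heading=38, draw]
Final: pos=(26.788,0.616), heading=38, 3 segment(s) drawn

Segment lengths:
  seg 1: (0,0) -> (14,0), length = 14
  seg 2: (14,0) -> (26,0), length = 12
  seg 3: (26,0) -> (26.788,0.616), length = 1
Total = 27

Answer: 27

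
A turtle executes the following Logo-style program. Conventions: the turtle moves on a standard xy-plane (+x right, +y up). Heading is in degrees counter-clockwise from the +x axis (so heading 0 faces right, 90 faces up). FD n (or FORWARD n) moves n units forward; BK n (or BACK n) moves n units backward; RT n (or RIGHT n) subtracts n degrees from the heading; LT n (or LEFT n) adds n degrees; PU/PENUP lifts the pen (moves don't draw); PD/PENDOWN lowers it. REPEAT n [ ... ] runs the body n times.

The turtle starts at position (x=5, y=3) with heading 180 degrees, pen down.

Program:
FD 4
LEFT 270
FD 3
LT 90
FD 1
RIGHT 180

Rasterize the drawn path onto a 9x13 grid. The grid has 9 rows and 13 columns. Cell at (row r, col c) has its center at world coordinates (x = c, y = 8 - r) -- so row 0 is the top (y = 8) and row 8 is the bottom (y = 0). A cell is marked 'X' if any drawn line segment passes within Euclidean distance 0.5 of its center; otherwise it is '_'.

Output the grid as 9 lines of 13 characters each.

Segment 0: (5,3) -> (1,3)
Segment 1: (1,3) -> (1,6)
Segment 2: (1,6) -> (0,6)

Answer: _____________
_____________
XX___________
_X___________
_X___________
_XXXXX_______
_____________
_____________
_____________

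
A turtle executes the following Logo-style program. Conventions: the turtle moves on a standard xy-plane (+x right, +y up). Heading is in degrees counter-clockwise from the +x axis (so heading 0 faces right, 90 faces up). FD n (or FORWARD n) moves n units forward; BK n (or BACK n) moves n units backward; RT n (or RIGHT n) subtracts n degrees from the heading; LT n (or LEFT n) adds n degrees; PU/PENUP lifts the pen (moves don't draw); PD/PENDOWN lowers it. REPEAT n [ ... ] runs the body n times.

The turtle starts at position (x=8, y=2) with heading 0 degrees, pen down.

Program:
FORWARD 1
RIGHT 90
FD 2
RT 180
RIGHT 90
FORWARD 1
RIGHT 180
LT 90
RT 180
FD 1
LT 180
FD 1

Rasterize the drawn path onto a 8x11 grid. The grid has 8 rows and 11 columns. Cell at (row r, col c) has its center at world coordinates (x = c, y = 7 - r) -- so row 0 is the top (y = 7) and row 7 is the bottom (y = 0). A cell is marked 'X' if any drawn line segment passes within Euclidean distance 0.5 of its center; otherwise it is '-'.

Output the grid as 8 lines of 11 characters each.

Answer: -----------
-----------
-----------
-----------
-----------
--------XX-
---------XX
---------XX

Derivation:
Segment 0: (8,2) -> (9,2)
Segment 1: (9,2) -> (9,0)
Segment 2: (9,0) -> (10,0)
Segment 3: (10,0) -> (10,1)
Segment 4: (10,1) -> (10,0)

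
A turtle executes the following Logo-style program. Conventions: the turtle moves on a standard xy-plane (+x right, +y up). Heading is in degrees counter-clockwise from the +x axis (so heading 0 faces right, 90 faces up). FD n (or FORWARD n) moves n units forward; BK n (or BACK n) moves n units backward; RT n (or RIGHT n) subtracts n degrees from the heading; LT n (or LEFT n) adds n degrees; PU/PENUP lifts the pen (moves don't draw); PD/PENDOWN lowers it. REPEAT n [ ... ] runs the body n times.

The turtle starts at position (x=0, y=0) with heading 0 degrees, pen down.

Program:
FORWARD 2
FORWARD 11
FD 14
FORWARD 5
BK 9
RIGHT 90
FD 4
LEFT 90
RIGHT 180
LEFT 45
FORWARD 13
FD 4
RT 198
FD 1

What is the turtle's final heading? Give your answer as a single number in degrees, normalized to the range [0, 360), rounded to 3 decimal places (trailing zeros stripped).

Answer: 27

Derivation:
Executing turtle program step by step:
Start: pos=(0,0), heading=0, pen down
FD 2: (0,0) -> (2,0) [heading=0, draw]
FD 11: (2,0) -> (13,0) [heading=0, draw]
FD 14: (13,0) -> (27,0) [heading=0, draw]
FD 5: (27,0) -> (32,0) [heading=0, draw]
BK 9: (32,0) -> (23,0) [heading=0, draw]
RT 90: heading 0 -> 270
FD 4: (23,0) -> (23,-4) [heading=270, draw]
LT 90: heading 270 -> 0
RT 180: heading 0 -> 180
LT 45: heading 180 -> 225
FD 13: (23,-4) -> (13.808,-13.192) [heading=225, draw]
FD 4: (13.808,-13.192) -> (10.979,-16.021) [heading=225, draw]
RT 198: heading 225 -> 27
FD 1: (10.979,-16.021) -> (11.87,-15.567) [heading=27, draw]
Final: pos=(11.87,-15.567), heading=27, 9 segment(s) drawn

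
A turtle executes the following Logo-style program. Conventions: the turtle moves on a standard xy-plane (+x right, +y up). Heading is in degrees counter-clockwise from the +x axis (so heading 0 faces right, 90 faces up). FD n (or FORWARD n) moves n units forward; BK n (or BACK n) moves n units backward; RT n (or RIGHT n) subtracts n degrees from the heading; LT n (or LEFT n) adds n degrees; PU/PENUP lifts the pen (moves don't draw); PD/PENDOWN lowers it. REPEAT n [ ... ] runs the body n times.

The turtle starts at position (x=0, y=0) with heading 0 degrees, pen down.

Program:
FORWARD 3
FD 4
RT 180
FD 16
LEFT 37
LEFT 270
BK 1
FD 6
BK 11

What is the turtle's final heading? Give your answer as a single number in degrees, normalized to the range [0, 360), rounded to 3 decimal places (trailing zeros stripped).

Executing turtle program step by step:
Start: pos=(0,0), heading=0, pen down
FD 3: (0,0) -> (3,0) [heading=0, draw]
FD 4: (3,0) -> (7,0) [heading=0, draw]
RT 180: heading 0 -> 180
FD 16: (7,0) -> (-9,0) [heading=180, draw]
LT 37: heading 180 -> 217
LT 270: heading 217 -> 127
BK 1: (-9,0) -> (-8.398,-0.799) [heading=127, draw]
FD 6: (-8.398,-0.799) -> (-12.009,3.993) [heading=127, draw]
BK 11: (-12.009,3.993) -> (-5.389,-4.792) [heading=127, draw]
Final: pos=(-5.389,-4.792), heading=127, 6 segment(s) drawn

Answer: 127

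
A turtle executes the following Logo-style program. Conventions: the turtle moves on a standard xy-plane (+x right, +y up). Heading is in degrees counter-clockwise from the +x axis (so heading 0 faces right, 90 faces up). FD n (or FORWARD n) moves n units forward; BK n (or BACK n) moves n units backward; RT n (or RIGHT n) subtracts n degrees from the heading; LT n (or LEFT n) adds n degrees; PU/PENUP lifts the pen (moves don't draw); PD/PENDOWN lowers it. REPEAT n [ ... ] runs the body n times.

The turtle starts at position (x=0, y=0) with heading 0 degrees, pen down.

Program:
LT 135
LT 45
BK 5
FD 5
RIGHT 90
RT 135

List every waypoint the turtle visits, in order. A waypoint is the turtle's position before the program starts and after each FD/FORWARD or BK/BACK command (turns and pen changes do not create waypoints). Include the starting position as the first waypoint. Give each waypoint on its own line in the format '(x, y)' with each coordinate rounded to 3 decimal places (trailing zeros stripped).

Answer: (0, 0)
(5, 0)
(0, 0)

Derivation:
Executing turtle program step by step:
Start: pos=(0,0), heading=0, pen down
LT 135: heading 0 -> 135
LT 45: heading 135 -> 180
BK 5: (0,0) -> (5,0) [heading=180, draw]
FD 5: (5,0) -> (0,0) [heading=180, draw]
RT 90: heading 180 -> 90
RT 135: heading 90 -> 315
Final: pos=(0,0), heading=315, 2 segment(s) drawn
Waypoints (3 total):
(0, 0)
(5, 0)
(0, 0)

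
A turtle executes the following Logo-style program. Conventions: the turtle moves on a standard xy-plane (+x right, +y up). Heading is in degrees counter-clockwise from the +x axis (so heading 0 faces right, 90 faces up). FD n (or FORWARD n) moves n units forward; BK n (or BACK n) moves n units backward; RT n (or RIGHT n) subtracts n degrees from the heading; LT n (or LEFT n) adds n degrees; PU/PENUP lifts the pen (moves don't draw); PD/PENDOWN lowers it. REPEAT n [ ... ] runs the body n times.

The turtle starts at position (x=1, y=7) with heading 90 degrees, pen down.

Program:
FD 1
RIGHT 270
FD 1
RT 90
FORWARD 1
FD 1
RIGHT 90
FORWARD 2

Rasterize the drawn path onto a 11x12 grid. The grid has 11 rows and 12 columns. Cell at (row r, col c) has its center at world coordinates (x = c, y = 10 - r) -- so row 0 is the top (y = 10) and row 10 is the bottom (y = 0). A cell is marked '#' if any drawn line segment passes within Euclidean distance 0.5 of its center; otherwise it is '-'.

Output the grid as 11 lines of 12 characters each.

Segment 0: (1,7) -> (1,8)
Segment 1: (1,8) -> (0,8)
Segment 2: (0,8) -> (-0,9)
Segment 3: (-0,9) -> (-0,10)
Segment 4: (-0,10) -> (2,10)

Answer: ###---------
#-----------
##----------
-#----------
------------
------------
------------
------------
------------
------------
------------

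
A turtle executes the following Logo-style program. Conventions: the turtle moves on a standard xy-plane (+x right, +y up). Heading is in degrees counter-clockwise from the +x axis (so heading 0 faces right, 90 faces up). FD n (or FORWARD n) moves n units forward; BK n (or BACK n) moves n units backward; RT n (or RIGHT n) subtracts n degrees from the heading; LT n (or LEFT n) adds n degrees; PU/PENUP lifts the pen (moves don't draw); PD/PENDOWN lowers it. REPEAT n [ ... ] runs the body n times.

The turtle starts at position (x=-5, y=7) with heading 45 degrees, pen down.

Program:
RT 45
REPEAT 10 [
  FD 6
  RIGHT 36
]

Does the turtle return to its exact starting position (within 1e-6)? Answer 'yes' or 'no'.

Executing turtle program step by step:
Start: pos=(-5,7), heading=45, pen down
RT 45: heading 45 -> 0
REPEAT 10 [
  -- iteration 1/10 --
  FD 6: (-5,7) -> (1,7) [heading=0, draw]
  RT 36: heading 0 -> 324
  -- iteration 2/10 --
  FD 6: (1,7) -> (5.854,3.473) [heading=324, draw]
  RT 36: heading 324 -> 288
  -- iteration 3/10 --
  FD 6: (5.854,3.473) -> (7.708,-2.233) [heading=288, draw]
  RT 36: heading 288 -> 252
  -- iteration 4/10 --
  FD 6: (7.708,-2.233) -> (5.854,-7.939) [heading=252, draw]
  RT 36: heading 252 -> 216
  -- iteration 5/10 --
  FD 6: (5.854,-7.939) -> (1,-11.466) [heading=216, draw]
  RT 36: heading 216 -> 180
  -- iteration 6/10 --
  FD 6: (1,-11.466) -> (-5,-11.466) [heading=180, draw]
  RT 36: heading 180 -> 144
  -- iteration 7/10 --
  FD 6: (-5,-11.466) -> (-9.854,-7.939) [heading=144, draw]
  RT 36: heading 144 -> 108
  -- iteration 8/10 --
  FD 6: (-9.854,-7.939) -> (-11.708,-2.233) [heading=108, draw]
  RT 36: heading 108 -> 72
  -- iteration 9/10 --
  FD 6: (-11.708,-2.233) -> (-9.854,3.473) [heading=72, draw]
  RT 36: heading 72 -> 36
  -- iteration 10/10 --
  FD 6: (-9.854,3.473) -> (-5,7) [heading=36, draw]
  RT 36: heading 36 -> 0
]
Final: pos=(-5,7), heading=0, 10 segment(s) drawn

Start position: (-5, 7)
Final position: (-5, 7)
Distance = 0; < 1e-6 -> CLOSED

Answer: yes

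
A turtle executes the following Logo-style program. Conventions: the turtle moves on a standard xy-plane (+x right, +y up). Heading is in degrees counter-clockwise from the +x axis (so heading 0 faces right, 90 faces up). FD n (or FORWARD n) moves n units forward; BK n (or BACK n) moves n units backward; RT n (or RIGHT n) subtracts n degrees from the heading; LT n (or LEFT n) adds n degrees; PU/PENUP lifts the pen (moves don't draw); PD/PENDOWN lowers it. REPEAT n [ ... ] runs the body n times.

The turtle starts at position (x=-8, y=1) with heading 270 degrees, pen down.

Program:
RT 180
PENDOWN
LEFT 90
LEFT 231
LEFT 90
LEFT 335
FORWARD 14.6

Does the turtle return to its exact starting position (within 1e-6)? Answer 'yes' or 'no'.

Answer: no

Derivation:
Executing turtle program step by step:
Start: pos=(-8,1), heading=270, pen down
RT 180: heading 270 -> 90
PD: pen down
LT 90: heading 90 -> 180
LT 231: heading 180 -> 51
LT 90: heading 51 -> 141
LT 335: heading 141 -> 116
FD 14.6: (-8,1) -> (-14.4,14.122) [heading=116, draw]
Final: pos=(-14.4,14.122), heading=116, 1 segment(s) drawn

Start position: (-8, 1)
Final position: (-14.4, 14.122)
Distance = 14.6; >= 1e-6 -> NOT closed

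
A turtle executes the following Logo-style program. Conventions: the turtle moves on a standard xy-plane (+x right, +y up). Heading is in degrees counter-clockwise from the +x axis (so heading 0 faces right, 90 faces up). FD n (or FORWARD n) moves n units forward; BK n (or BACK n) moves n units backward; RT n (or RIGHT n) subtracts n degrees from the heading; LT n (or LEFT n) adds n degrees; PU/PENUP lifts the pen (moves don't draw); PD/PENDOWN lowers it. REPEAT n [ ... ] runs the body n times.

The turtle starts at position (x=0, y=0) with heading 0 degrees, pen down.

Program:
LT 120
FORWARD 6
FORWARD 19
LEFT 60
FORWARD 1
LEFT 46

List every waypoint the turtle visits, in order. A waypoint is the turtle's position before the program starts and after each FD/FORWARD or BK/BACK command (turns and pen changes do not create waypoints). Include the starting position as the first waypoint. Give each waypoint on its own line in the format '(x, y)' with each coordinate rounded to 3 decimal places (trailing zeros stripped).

Executing turtle program step by step:
Start: pos=(0,0), heading=0, pen down
LT 120: heading 0 -> 120
FD 6: (0,0) -> (-3,5.196) [heading=120, draw]
FD 19: (-3,5.196) -> (-12.5,21.651) [heading=120, draw]
LT 60: heading 120 -> 180
FD 1: (-12.5,21.651) -> (-13.5,21.651) [heading=180, draw]
LT 46: heading 180 -> 226
Final: pos=(-13.5,21.651), heading=226, 3 segment(s) drawn
Waypoints (4 total):
(0, 0)
(-3, 5.196)
(-12.5, 21.651)
(-13.5, 21.651)

Answer: (0, 0)
(-3, 5.196)
(-12.5, 21.651)
(-13.5, 21.651)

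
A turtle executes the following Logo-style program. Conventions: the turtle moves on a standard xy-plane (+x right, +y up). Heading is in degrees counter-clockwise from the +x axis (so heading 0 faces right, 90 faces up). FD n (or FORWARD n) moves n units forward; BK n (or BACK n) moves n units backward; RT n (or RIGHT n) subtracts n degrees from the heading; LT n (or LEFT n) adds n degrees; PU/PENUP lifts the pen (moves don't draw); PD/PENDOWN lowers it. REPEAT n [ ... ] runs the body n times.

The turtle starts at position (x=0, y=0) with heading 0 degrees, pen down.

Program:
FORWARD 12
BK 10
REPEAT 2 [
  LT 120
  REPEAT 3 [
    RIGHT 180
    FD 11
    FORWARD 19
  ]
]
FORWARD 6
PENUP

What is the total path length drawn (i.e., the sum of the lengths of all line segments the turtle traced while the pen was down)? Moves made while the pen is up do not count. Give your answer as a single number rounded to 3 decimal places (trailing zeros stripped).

Answer: 208

Derivation:
Executing turtle program step by step:
Start: pos=(0,0), heading=0, pen down
FD 12: (0,0) -> (12,0) [heading=0, draw]
BK 10: (12,0) -> (2,0) [heading=0, draw]
REPEAT 2 [
  -- iteration 1/2 --
  LT 120: heading 0 -> 120
  REPEAT 3 [
    -- iteration 1/3 --
    RT 180: heading 120 -> 300
    FD 11: (2,0) -> (7.5,-9.526) [heading=300, draw]
    FD 19: (7.5,-9.526) -> (17,-25.981) [heading=300, draw]
    -- iteration 2/3 --
    RT 180: heading 300 -> 120
    FD 11: (17,-25.981) -> (11.5,-16.454) [heading=120, draw]
    FD 19: (11.5,-16.454) -> (2,0) [heading=120, draw]
    -- iteration 3/3 --
    RT 180: heading 120 -> 300
    FD 11: (2,0) -> (7.5,-9.526) [heading=300, draw]
    FD 19: (7.5,-9.526) -> (17,-25.981) [heading=300, draw]
  ]
  -- iteration 2/2 --
  LT 120: heading 300 -> 60
  REPEAT 3 [
    -- iteration 1/3 --
    RT 180: heading 60 -> 240
    FD 11: (17,-25.981) -> (11.5,-35.507) [heading=240, draw]
    FD 19: (11.5,-35.507) -> (2,-51.962) [heading=240, draw]
    -- iteration 2/3 --
    RT 180: heading 240 -> 60
    FD 11: (2,-51.962) -> (7.5,-42.435) [heading=60, draw]
    FD 19: (7.5,-42.435) -> (17,-25.981) [heading=60, draw]
    -- iteration 3/3 --
    RT 180: heading 60 -> 240
    FD 11: (17,-25.981) -> (11.5,-35.507) [heading=240, draw]
    FD 19: (11.5,-35.507) -> (2,-51.962) [heading=240, draw]
  ]
]
FD 6: (2,-51.962) -> (-1,-57.158) [heading=240, draw]
PU: pen up
Final: pos=(-1,-57.158), heading=240, 15 segment(s) drawn

Segment lengths:
  seg 1: (0,0) -> (12,0), length = 12
  seg 2: (12,0) -> (2,0), length = 10
  seg 3: (2,0) -> (7.5,-9.526), length = 11
  seg 4: (7.5,-9.526) -> (17,-25.981), length = 19
  seg 5: (17,-25.981) -> (11.5,-16.454), length = 11
  seg 6: (11.5,-16.454) -> (2,0), length = 19
  seg 7: (2,0) -> (7.5,-9.526), length = 11
  seg 8: (7.5,-9.526) -> (17,-25.981), length = 19
  seg 9: (17,-25.981) -> (11.5,-35.507), length = 11
  seg 10: (11.5,-35.507) -> (2,-51.962), length = 19
  seg 11: (2,-51.962) -> (7.5,-42.435), length = 11
  seg 12: (7.5,-42.435) -> (17,-25.981), length = 19
  seg 13: (17,-25.981) -> (11.5,-35.507), length = 11
  seg 14: (11.5,-35.507) -> (2,-51.962), length = 19
  seg 15: (2,-51.962) -> (-1,-57.158), length = 6
Total = 208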